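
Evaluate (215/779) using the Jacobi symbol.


Compute (215/779) via quadratic reciprocity:
  reciprocity: (215/779) -> -(779/215)
  reduce: (134/215)
  pull out 2: (2/215) = +1  (since 215 mod 8 = 7)
  reciprocity: (67/215) -> -(215/67)
  reduce: (14/67)
  pull out 2: (2/67) = -1  (since 67 mod 8 = 3)
  reciprocity: (7/67) -> -(67/7)
  reduce: (4/7)
  pull out 2: (2/7) = +1  (since 7 mod 8 = 7)
  pull out 2: (2/7) = +1  (since 7 mod 8 = 7)
  (1/7) = 1
Product of signs = 1

1


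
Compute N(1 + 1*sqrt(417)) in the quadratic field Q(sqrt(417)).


N(a + b*sqrt(d)) = a^2 - d*b^2
= (1)^2 - (417)*(1)^2
= 1 - 417
= -416

-416


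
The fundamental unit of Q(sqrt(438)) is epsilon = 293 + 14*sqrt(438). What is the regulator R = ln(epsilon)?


epsilon = 293 + 14*sqrt(438)
= 585.9983
R = ln(585.9983)
= 6.3733

6.3733


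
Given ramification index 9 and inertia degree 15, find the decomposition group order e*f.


|D_P| = e * f
= 9 * 15
= 135

135


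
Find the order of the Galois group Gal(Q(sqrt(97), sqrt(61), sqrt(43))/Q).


The 3 square roots of distinct primes are multiplicatively independent over Q,
so [K:Q] = 2^3 and Gal(K/Q) is isomorphic to (Z/2Z)^3.
|Gal| = 2^3 = 8

8


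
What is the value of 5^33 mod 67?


p = 67 is prime and the exponent is (p-1)/2 = 33, so by Euler's criterion 5^33 = (5/67) = +1 or -1 mod 67.
Compute by square-and-multiply:
  33 = 32 + 1 (binary 100001)
  Repeated squaring mod 67: 5^1 = 5, 5^2 = 25, 5^4 = 22, 5^8 = 15, 5^16 = 24, 5^32 = 40
  5^33 = 5^32 * 5^1 = 40 * 5 mod 67
    40 * 5 = 200 = 66 mod 67
  5^33 = 66 mod 67
Result 66 = p - 1 = -1 mod 67: 5 is a quadratic non-residue mod 67. As a residue in [0, p-1] the value is 66.
5^33 mod 67 = 66

66


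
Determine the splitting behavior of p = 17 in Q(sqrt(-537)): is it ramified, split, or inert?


K = Q(sqrt(-537)). Since d mod 4 = 3, disc(K) = -2148.
Check p | disc: -2148 mod 17 = 11.
p does not divide disc. Compute Legendre symbol (d/p):
7^((17-1)/2) mod 17 = -1
(d/p) = -1, so p is inert: (p) stays prime with e=1, f=2, g=1.
Therefore p is inert.

inert


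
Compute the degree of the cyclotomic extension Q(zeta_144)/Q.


The degree equals Euler's totient phi(144).
144 = 2^4 * 3^2
phi(144) = 48

48


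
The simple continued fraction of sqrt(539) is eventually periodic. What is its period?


Run the CF algorithm for sqrt(539).
a_0 = floor(sqrt(539)) = 23; set m_0=0, q_0=1.
Recurrence: m' = q*a - m,  q' = (d - m'^2)/q,  a' = floor((a_0 + m')/q').
  step 1: m=23, q=10, a=4
  step 2: m=17, q=25, a=1
  step 3: m=8, q=19, a=1
  step 4: m=11, q=22, a=1
  step 5: m=11, q=19, a=1
  step 6: m=8, q=25, a=1
  step 7: m=17, q=10, a=4
  step 8: m=23, q=1, a=46
a_8 = 2*a_0 = 46, so the period closes here.
sqrt(539) = [23; 4, 1, 1, 1, 1, 1, 4, 46]
Period length = 8

8


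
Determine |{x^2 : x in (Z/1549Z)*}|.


For prime p, the number of non-zero quadratic residues is (p-1)/2.
= (1549-1)/2
= 774

774


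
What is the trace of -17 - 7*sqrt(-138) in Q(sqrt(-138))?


Tr(a + b*sqrt(d)) = (a + b*sqrt(d)) + (a - b*sqrt(d)) = 2a
= 2 * (-17)
= -34

-34


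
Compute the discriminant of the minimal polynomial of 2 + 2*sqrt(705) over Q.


The element 2 + 2*sqrt(705) has minimal polynomial:
x^2 - 4*x - 2816
Discriminant = (-4)^2 - 4*(-2816)
= 16 + 11264
= 11280

11280


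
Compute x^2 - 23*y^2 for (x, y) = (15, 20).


x^2 - d*y^2
= 15^2 - 23*20^2
= 225 - 9200
= -8975

-8975


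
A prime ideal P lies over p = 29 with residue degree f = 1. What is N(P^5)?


N(P^a) = p^(a*f)
= 29^(5*1)
= 29^5
= 20511149

20511149


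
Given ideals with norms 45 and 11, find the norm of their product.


N(IJ) = N(I) * N(J)
= 45 * 11
= 495

495


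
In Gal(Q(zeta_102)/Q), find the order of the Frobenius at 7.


The Frobenius at p in Gal(Q(zeta_n)/Q) = (Z/nZ)* is the class of p, so its order is ord_102(7), the smallest k >= 1 with 7^k = 1 mod 102.
n = 102 = 2 * 3 * 17, phi(102) = 32; the order divides phi(n).
Divisors of 32: 1, 2, 4, 8, 16, 32
Repeated squaring mod 102: 7^1 = 7, 7^2 = 49, 7^4 = 55, 7^8 = 67, 7^16 = 1, 7^32 = 1
Test divisors in increasing order:
  k=1: 7^1 = 7 mod 102
  k=2: 7^2 = 49 mod 102
  k=4: 7^4 = 55 mod 102
  k=8: 7^8 = 67 mod 102
  k=16: 7^16 = 1 mod 102  <- first divisor giving 1
Order = 16

16


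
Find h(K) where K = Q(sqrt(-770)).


K = Q(sqrt(-770)). d mod 4 = 2, so D = disc(K) = 4d = -3080
h(K) equals the number of primitive reduced positive-definite forms (a, b, c) = a*x^2 + b*x*y + c*y^2 with b^2 - 4ac = D,
where reduced means |b| <= a <= c, with b >= 0 whenever |b| = a or a = c, and primitive means gcd(a, b, c) = 1.
Reduced forces 3a^2 <= |D| = 3080, so 1 <= a <= 32; b must have the parity of D, and c = (b^2 - D)/(4a) must be an integer >= a.
Enumerate a = 1..32, b in [-a, a]:
  a=1: (1, 0, 770)  [1]
  a=2: (2, 0, 385)  [1]
  a=3: (3, -2, 257), (3, 2, 257)  [2]
  a=4: none
  a=5: (5, 0, 154)  [1]
  a=6: (6, -4, 129), (6, 4, 129)  [2]
  a=7: (7, 0, 110)  [1]
  a=8: none
  a=9: (9, -4, 86), (9, 4, 86)  [2]
  a=10: (10, 0, 77)  [1]
  a=11: (11, 0, 70)  [1]
  a=12: none
  a=13: (13, -12, 62), (13, 12, 62)  [2]
  a=14: (14, 0, 55)  [1]
  a=15: (15, -10, 53), (15, 10, 53)  [2]
  a=16..17: none
  a=18: (18, -4, 43), (18, 4, 43)  [2]
  a=19: (19, -6, 41), (19, 6, 41)  [2]
  a=20: none
  a=21: (21, -14, 39), (21, 14, 39)  [2]
  a=22: (22, 0, 35)  [1]
  a=23: (23, -18, 37), (23, 18, 37)  [2]
  a=24..25: none
  a=26: (26, -12, 31), (26, 12, 31)  [2]
  a=27: (27, -22, 33), (27, 22, 33)  [2]
  a=28: none
  a=29: (29, -20, 30), (29, 20, 30)  [2]
  a=30..32: none
Total reduced forms: 1 + 1 + 2 + 1 + 2 + 1 + 2 + 1 + 1 + 2 + 1 + 2 + 2 + 2 + 2 + 1 + 2 + 2 + 2 + 2 = 32
h = 32

32


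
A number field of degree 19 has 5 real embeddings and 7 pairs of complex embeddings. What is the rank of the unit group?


By Dirichlet's unit theorem:
rank = r1 + r2 - 1
= 5 + 7 - 1
= 11

11


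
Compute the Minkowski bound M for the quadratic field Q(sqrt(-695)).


d = -695, d mod 4 = 1, so disc(K) = d = -695; |disc(K)| = 695
Imaginary quadratic field, so n = 2, s = r2 = 1, r1 = 0
M = (n!/n^n) * (4/pi)^s * sqrt(|disc(K)|) = (2!/2^2) * (4/pi)^1 * sqrt(695)
= 0.5 * 1.273240 * 26.362853
= 16.7831

16.7831


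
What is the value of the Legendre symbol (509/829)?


p = 829 is prime, so compute (509/829) with the reciprocity algorithm (Jacobi-symbol steps: pull out 2s via (2/n), flip via reciprocity, reduce):
  reciprocity: (509/829) -> +(829/509)
  reduce: (320/509)
  pull out 2: (2/509) = -1  (since 509 mod 8 = 5)
  pull out 2: (2/509) = -1  (since 509 mod 8 = 5)
  pull out 2: (2/509) = -1  (since 509 mod 8 = 5)
  pull out 2: (2/509) = -1  (since 509 mod 8 = 5)
  pull out 2: (2/509) = -1  (since 509 mod 8 = 5)
  pull out 2: (2/509) = -1  (since 509 mod 8 = 5)
  reciprocity: (5/509) -> +(509/5)
  reduce: (4/5)
  pull out 2: (2/5) = -1  (since 5 mod 8 = 5)
  pull out 2: (2/5) = -1  (since 5 mod 8 = 5)
  (1/5) = 1
Product of signs = 1
(509/829) = 1

1


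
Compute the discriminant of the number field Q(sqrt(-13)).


For K = Q(sqrt(d)) with d squarefree: disc(K) = d if d = 1 mod 4, and disc(K) = 4d if d = 2 or 3 mod 4.
Here d = -13, and d mod 4 = 3.
d = 3 mod 4, not 1 (O_K = Z[sqrt(d)]), so disc(K) = 4d = 4 * (-13) = -52

-52


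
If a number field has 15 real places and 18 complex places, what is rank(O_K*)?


By Dirichlet's unit theorem:
rank = r1 + r2 - 1
= 15 + 18 - 1
= 32

32


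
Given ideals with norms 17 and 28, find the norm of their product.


N(IJ) = N(I) * N(J)
= 17 * 28
= 476

476


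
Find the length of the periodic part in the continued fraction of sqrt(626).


Run the CF algorithm for sqrt(626).
a_0 = floor(sqrt(626)) = 25; set m_0=0, q_0=1.
Recurrence: m' = q*a - m,  q' = (d - m'^2)/q,  a' = floor((a_0 + m')/q').
  step 1: m=25, q=1, a=50
a_1 = 2*a_0 = 50, so the period closes here.
sqrt(626) = [25; 50]
Period length = 1

1


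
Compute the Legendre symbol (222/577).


p = 577 is prime, so compute (222/577) with the reciprocity algorithm (Jacobi-symbol steps: pull out 2s via (2/n), flip via reciprocity, reduce):
  pull out 2: (2/577) = +1  (since 577 mod 8 = 1)
  reciprocity: (111/577) -> +(577/111)
  reduce: (22/111)
  pull out 2: (2/111) = +1  (since 111 mod 8 = 7)
  reciprocity: (11/111) -> -(111/11)
  reduce: (1/11)
  (1/11) = 1
Product of signs = -1
(222/577) = -1

-1


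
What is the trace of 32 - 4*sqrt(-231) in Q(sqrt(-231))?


Tr(a + b*sqrt(d)) = (a + b*sqrt(d)) + (a - b*sqrt(d)) = 2a
= 2 * (32)
= 64

64


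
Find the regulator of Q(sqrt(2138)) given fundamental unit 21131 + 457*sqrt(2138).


epsilon = 21131 + 457*sqrt(2138)
= 42262.0000
R = ln(42262.0000)
= 10.6516

10.6516


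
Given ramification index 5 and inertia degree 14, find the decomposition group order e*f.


|D_P| = e * f
= 5 * 14
= 70

70


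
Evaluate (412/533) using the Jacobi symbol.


Compute (412/533) via quadratic reciprocity:
  pull out 2: (2/533) = -1  (since 533 mod 8 = 5)
  pull out 2: (2/533) = -1  (since 533 mod 8 = 5)
  reciprocity: (103/533) -> +(533/103)
  reduce: (18/103)
  pull out 2: (2/103) = +1  (since 103 mod 8 = 7)
  reciprocity: (9/103) -> +(103/9)
  reduce: (4/9)
  pull out 2: (2/9) = +1  (since 9 mod 8 = 1)
  pull out 2: (2/9) = +1  (since 9 mod 8 = 1)
  (1/9) = 1
Product of signs = 1

1


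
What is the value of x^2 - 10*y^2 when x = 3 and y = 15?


x^2 - d*y^2
= 3^2 - 10*15^2
= 9 - 2250
= -2241

-2241


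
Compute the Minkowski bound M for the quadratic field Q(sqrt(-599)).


d = -599, d mod 4 = 1, so disc(K) = d = -599; |disc(K)| = 599
Imaginary quadratic field, so n = 2, s = r2 = 1, r1 = 0
M = (n!/n^n) * (4/pi)^s * sqrt(|disc(K)|) = (2!/2^2) * (4/pi)^1 * sqrt(599)
= 0.5 * 1.273240 * 24.474477
= 15.5809

15.5809


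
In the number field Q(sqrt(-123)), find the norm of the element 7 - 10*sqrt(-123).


N(a + b*sqrt(d)) = a^2 - d*b^2
= (7)^2 - (-123)*(-10)^2
= 49 + 12300
= 12349

12349


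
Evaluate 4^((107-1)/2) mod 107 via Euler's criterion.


p = 107 is prime and the exponent is (p-1)/2 = 53, so by Euler's criterion 4^53 = (4/107) = +1 or -1 mod 107.
Compute by square-and-multiply:
  53 = 32 + 16 + 4 + 1 (binary 110101)
  Repeated squaring mod 107: 4^1 = 4, 4^2 = 16, 4^4 = 42, 4^8 = 52, 4^16 = 29, 4^32 = 92
  4^53 = 4^32 * 4^16 * 4^4 * 4^1 = 92 * 29 * 42 * 4 mod 107
    92 * 29 = 2668 = 100 mod 107
    100 * 42 = 4200 = 27 mod 107
    27 * 4 = 108 = 1 mod 107
  4^53 = 1 mod 107
Result 1: 4 is a quadratic residue mod 107.
4^53 mod 107 = 1

1


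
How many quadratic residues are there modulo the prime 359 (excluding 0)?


For prime p, the number of non-zero quadratic residues is (p-1)/2.
= (359-1)/2
= 179

179


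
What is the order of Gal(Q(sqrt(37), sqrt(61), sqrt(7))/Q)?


The 3 square roots of distinct primes are multiplicatively independent over Q,
so [K:Q] = 2^3 and Gal(K/Q) is isomorphic to (Z/2Z)^3.
|Gal| = 2^3 = 8

8


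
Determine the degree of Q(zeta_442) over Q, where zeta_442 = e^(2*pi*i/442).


The degree equals Euler's totient phi(442).
442 = 2 * 13 * 17
phi(442) = 192

192


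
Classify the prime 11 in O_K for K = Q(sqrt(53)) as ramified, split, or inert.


K = Q(sqrt(53)). Since d mod 4 = 1, disc(K) = 53.
Check p | disc: 53 mod 11 = 9.
p does not divide disc. Compute Legendre symbol (d/p):
9^((11-1)/2) mod 11 = 1
(d/p) = 1, so p splits: (p) = P*P' with e=1, f=1, g=2.
Therefore p is split.

split


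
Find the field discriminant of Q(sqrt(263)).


For K = Q(sqrt(d)) with d squarefree: disc(K) = d if d = 1 mod 4, and disc(K) = 4d if d = 2 or 3 mod 4.
Here d = 263, and d mod 4 = 3.
d = 3 mod 4, not 1 (O_K = Z[sqrt(d)]), so disc(K) = 4d = 4 * (263) = 1052

1052


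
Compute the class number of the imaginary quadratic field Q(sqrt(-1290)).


K = Q(sqrt(-1290)). d mod 4 = 2, so D = disc(K) = 4d = -5160
h(K) equals the number of primitive reduced positive-definite forms (a, b, c) = a*x^2 + b*x*y + c*y^2 with b^2 - 4ac = D,
where reduced means |b| <= a <= c, with b >= 0 whenever |b| = a or a = c, and primitive means gcd(a, b, c) = 1.
Reduced forces 3a^2 <= |D| = 5160, so 1 <= a <= 41; b must have the parity of D, and c = (b^2 - D)/(4a) must be an integer >= a.
Enumerate a = 1..41, b in [-a, a]:
  a=1: (1, 0, 1290)  [1]
  a=2: (2, 0, 645)  [1]
  a=3: (3, 0, 430)  [1]
  a=4: none
  a=5: (5, 0, 258)  [1]
  a=6: (6, 0, 215)  [1]
  a=7..9: none
  a=10: (10, 0, 129)  [1]
  a=11..12: none
  a=13: (13, -12, 102), (13, 12, 102)  [2]
  a=14: none
  a=15: (15, 0, 86)  [1]
  a=16: none
  a=17: (17, -12, 78), (17, 12, 78)  [2]
  a=18..25: none
  a=26: (26, -12, 51), (26, 12, 51)  [2]
  a=27..29: none
  a=30: (30, 0, 43)  [1]
  a=31..33: none
  a=34: (34, -12, 39), (34, 12, 39)  [2]
  a=35..41: none
Total reduced forms: 1 + 1 + 1 + 1 + 1 + 1 + 2 + 1 + 2 + 2 + 1 + 2 = 16
h = 16

16


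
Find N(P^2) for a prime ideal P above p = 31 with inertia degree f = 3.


N(P^a) = p^(a*f)
= 31^(2*3)
= 31^6
= 887503681

887503681


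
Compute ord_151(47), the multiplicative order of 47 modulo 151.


We want ord_151(47), the smallest k >= 1 with 47^k = 1 mod 151.
n = 151 = 151, phi(151) = 150; the order divides phi(n).
Divisors of 150: 1, 2, 3, 5, 6, 10, 15, 25, 30, 50, 75, 150
Repeated squaring mod 151: 47^1 = 47, 47^2 = 95, 47^4 = 116, 47^8 = 17, 47^16 = 138, 47^32 = 18, 47^64 = 22, 47^128 = 31
Test divisors in increasing order:
  k=1: 47^1 = 47 mod 151
  k=2: 47^2 = 95 mod 151
  k=3: 47^3 = 95 * 47 = 86 mod 151
  k=5: 47^5 = 116 * 47 = 16 mod 151
  k=6: 47^6 = 116 * 95 = 148 mod 151
  k=10: 47^10 = 17 * 95 = 105 mod 151
  k=15: 47^15 = 17 * 116 * 95 * 47 = 19 mod 151
  k=25: 47^25 = 138 * 17 * 47 = 32 mod 151
  k=30: 47^30 = 138 * 17 * 116 * 95 = 59 mod 151
  k=50: 47^50 = 18 * 138 * 95 = 118 mod 151
  k=75: 47^75 = 22 * 17 * 95 * 47 = 1 mod 151  <- first divisor giving 1
Order = 75

75


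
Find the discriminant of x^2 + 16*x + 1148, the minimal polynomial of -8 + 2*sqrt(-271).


The element -8 + 2*sqrt(-271) has minimal polynomial:
x^2 + 16*x + 1148
Discriminant = (16)^2 - 4*(1148)
= 256 - 4592
= -4336

-4336


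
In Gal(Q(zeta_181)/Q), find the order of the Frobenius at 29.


The Frobenius at p in Gal(Q(zeta_n)/Q) = (Z/nZ)* is the class of p, so its order is ord_181(29), the smallest k >= 1 with 29^k = 1 mod 181.
n = 181 = 181, phi(181) = 180; the order divides phi(n).
Divisors of 180: 1, 2, 3, 4, 5, 6, 9, 10, 12, 15, 18, 20, 30, 36, 45, 60, 90, 180
Repeated squaring mod 181: 29^1 = 29, 29^2 = 117, 29^4 = 114, 29^8 = 145, 29^16 = 29, 29^32 = 117, 29^64 = 114, 29^128 = 145
Test divisors in increasing order:
  k=1: 29^1 = 29 mod 181
  k=2: 29^2 = 117 mod 181
  k=3: 29^3 = 117 * 29 = 135 mod 181
  k=4: 29^4 = 114 mod 181
  k=5: 29^5 = 114 * 29 = 48 mod 181
  k=6: 29^6 = 114 * 117 = 125 mod 181
  k=9: 29^9 = 145 * 29 = 42 mod 181
  k=10: 29^10 = 145 * 117 = 132 mod 181
  k=12: 29^12 = 145 * 114 = 59 mod 181
  k=15: 29^15 = 145 * 114 * 117 * 29 = 1 mod 181  <- first divisor giving 1
Order = 15

15


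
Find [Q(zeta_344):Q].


The degree equals Euler's totient phi(344).
344 = 2^3 * 43
phi(344) = 168

168


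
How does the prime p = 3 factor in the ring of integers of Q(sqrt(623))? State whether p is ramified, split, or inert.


K = Q(sqrt(623)). Since d mod 4 = 3, disc(K) = 2492.
Check p | disc: 2492 mod 3 = 2.
p does not divide disc. Compute Legendre symbol (d/p):
2^((3-1)/2) mod 3 = -1
(d/p) = -1, so p is inert: (p) stays prime with e=1, f=2, g=1.
Therefore p is inert.

inert


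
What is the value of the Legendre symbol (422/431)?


p = 431 is prime, so compute (422/431) with the reciprocity algorithm (Jacobi-symbol steps: pull out 2s via (2/n), flip via reciprocity, reduce):
  pull out 2: (2/431) = +1  (since 431 mod 8 = 7)
  reciprocity: (211/431) -> -(431/211)
  reduce: (9/211)
  reciprocity: (9/211) -> +(211/9)
  reduce: (4/9)
  pull out 2: (2/9) = +1  (since 9 mod 8 = 1)
  pull out 2: (2/9) = +1  (since 9 mod 8 = 1)
  (1/9) = 1
Product of signs = -1
(422/431) = -1

-1


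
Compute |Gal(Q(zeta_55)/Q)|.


|Gal(Q(zeta_55)/Q)| = phi(55)
= 40

40


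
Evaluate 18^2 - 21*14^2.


x^2 - d*y^2
= 18^2 - 21*14^2
= 324 - 4116
= -3792

-3792


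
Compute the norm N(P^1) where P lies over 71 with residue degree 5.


N(P^a) = p^(a*f)
= 71^(1*5)
= 71^5
= 1804229351

1804229351


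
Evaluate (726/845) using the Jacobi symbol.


Compute (726/845) via quadratic reciprocity:
  pull out 2: (2/845) = -1  (since 845 mod 8 = 5)
  reciprocity: (363/845) -> +(845/363)
  reduce: (119/363)
  reciprocity: (119/363) -> -(363/119)
  reduce: (6/119)
  pull out 2: (2/119) = +1  (since 119 mod 8 = 7)
  reciprocity: (3/119) -> -(119/3)
  reduce: (2/3)
  pull out 2: (2/3) = -1  (since 3 mod 8 = 3)
  (1/3) = 1
Product of signs = 1

1


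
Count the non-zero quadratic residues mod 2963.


For prime p, the number of non-zero quadratic residues is (p-1)/2.
= (2963-1)/2
= 1481

1481


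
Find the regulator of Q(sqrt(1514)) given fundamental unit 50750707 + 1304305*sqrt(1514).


epsilon = 50750707 + 1304305*sqrt(1514)
= 1.0150e+08
R = ln(1.0150e+08)
= 18.4356

18.4356


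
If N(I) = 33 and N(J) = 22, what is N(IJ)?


N(IJ) = N(I) * N(J)
= 33 * 22
= 726

726


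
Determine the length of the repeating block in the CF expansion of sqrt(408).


Run the CF algorithm for sqrt(408).
a_0 = floor(sqrt(408)) = 20; set m_0=0, q_0=1.
Recurrence: m' = q*a - m,  q' = (d - m'^2)/q,  a' = floor((a_0 + m')/q').
  step 1: m=20, q=8, a=5
  step 2: m=20, q=1, a=40
a_2 = 2*a_0 = 40, so the period closes here.
sqrt(408) = [20; 5, 40]
Period length = 2

2


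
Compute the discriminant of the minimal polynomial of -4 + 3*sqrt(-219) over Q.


The element -4 + 3*sqrt(-219) has minimal polynomial:
x^2 + 8*x + 1987
Discriminant = (8)^2 - 4*(1987)
= 64 - 7948
= -7884

-7884


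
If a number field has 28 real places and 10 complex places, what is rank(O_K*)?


By Dirichlet's unit theorem:
rank = r1 + r2 - 1
= 28 + 10 - 1
= 37

37


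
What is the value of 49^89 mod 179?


p = 179 is prime and the exponent is (p-1)/2 = 89, so by Euler's criterion 49^89 = (49/179) = +1 or -1 mod 179.
Compute by square-and-multiply:
  89 = 64 + 16 + 8 + 1 (binary 1011001)
  Repeated squaring mod 179: 49^1 = 49, 49^2 = 74, 49^4 = 106, 49^8 = 138, 49^16 = 70, 49^32 = 67, 49^64 = 14
  49^89 = 49^64 * 49^16 * 49^8 * 49^1 = 14 * 70 * 138 * 49 mod 179
    14 * 70 = 980 = 85 mod 179
    85 * 138 = 11730 = 95 mod 179
    95 * 49 = 4655 = 1 mod 179
  49^89 = 1 mod 179
Result 1: 49 is a quadratic residue mod 179.
49^89 mod 179 = 1

1


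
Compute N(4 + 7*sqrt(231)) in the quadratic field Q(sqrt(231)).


N(a + b*sqrt(d)) = a^2 - d*b^2
= (4)^2 - (231)*(7)^2
= 16 - 11319
= -11303

-11303


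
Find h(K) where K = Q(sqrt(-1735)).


K = Q(sqrt(-1735)). d mod 4 = 1, so D = disc(K) = d = -1735
h(K) equals the number of primitive reduced positive-definite forms (a, b, c) = a*x^2 + b*x*y + c*y^2 with b^2 - 4ac = D,
where reduced means |b| <= a <= c, with b >= 0 whenever |b| = a or a = c, and primitive means gcd(a, b, c) = 1.
Reduced forces 3a^2 <= |D| = 1735, so 1 <= a <= 24; b must have the parity of D, and c = (b^2 - D)/(4a) must be an integer >= a.
Enumerate a = 1..24, b in [-a, a]:
  a=1: (1, 1, 434)  [1]
  a=2: (2, -1, 217), (2, 1, 217)  [2]
  a=3: none
  a=4: (4, -3, 109), (4, 3, 109)  [2]
  a=5: (5, 5, 88)  [1]
  a=6: none
  a=7: (7, -1, 62), (7, 1, 62)  [2]
  a=8: (8, -5, 55), (8, 5, 55)  [2]
  a=9: none
  a=10: (10, -5, 44), (10, 5, 44)  [2]
  a=11: (11, -5, 40), (11, 5, 40)  [2]
  a=12..13: none
  a=14: (14, -13, 34), (14, -1, 31), (14, 1, 31), (14, 13, 34)  [4]
  a=15: none
  a=16: (16, -11, 29), (16, 11, 29)  [2]
  a=17: (17, -13, 28), (17, 13, 28)  [2]
  a=18..19: none
  a=20: (20, -5, 22), (20, 5, 22)  [2]
  a=21: none
  a=22: (22, -17, 23), (22, 17, 23)  [2]
  a=23..24: none
Total reduced forms: 1 + 2 + 2 + 1 + 2 + 2 + 2 + 2 + 4 + 2 + 2 + 2 + 2 = 26
h = 26

26


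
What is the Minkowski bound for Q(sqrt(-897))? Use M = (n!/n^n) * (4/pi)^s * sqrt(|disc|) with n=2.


d = -897, d mod 4 = 3, so disc(K) = 4d = -3588; |disc(K)| = 3588
Imaginary quadratic field, so n = 2, s = r2 = 1, r1 = 0
M = (n!/n^n) * (4/pi)^s * sqrt(|disc(K)|) = (2!/2^2) * (4/pi)^1 * sqrt(3588)
= 0.5 * 1.273240 * 59.899917
= 38.1335

38.1335


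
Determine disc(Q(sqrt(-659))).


For K = Q(sqrt(d)) with d squarefree: disc(K) = d if d = 1 mod 4, and disc(K) = 4d if d = 2 or 3 mod 4.
Here d = -659, and d mod 4 = 1.
d = 1 mod 4 (O_K = Z[(1+sqrt(d))/2]), so disc(K) = d = -659

-659


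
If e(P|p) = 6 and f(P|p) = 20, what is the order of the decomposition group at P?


|D_P| = e * f
= 6 * 20
= 120

120


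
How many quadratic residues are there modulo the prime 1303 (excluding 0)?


For prime p, the number of non-zero quadratic residues is (p-1)/2.
= (1303-1)/2
= 651

651


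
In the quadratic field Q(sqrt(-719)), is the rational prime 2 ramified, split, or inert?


K = Q(sqrt(-719)). Since d mod 4 = 1, disc(K) = -719.
Check p | disc: -719 mod 2 = 1.
p=2 does not divide disc (d is 1 mod 4). 2 splits iff d = 1 mod 8.
d mod 8 = 1, so (d/2) = 1.
(d/p) = 1, so p splits: (p) = P*P' with e=1, f=1, g=2.
Therefore p is split.

split


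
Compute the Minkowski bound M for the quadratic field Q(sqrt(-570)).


d = -570, d mod 4 = 2, so disc(K) = 4d = -2280; |disc(K)| = 2280
Imaginary quadratic field, so n = 2, s = r2 = 1, r1 = 0
M = (n!/n^n) * (4/pi)^s * sqrt(|disc(K)|) = (2!/2^2) * (4/pi)^1 * sqrt(2280)
= 0.5 * 1.273240 * 47.749346
= 30.3982

30.3982


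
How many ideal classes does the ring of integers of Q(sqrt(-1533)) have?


K = Q(sqrt(-1533)). d mod 4 = 3, so D = disc(K) = 4d = -6132
h(K) equals the number of primitive reduced positive-definite forms (a, b, c) = a*x^2 + b*x*y + c*y^2 with b^2 - 4ac = D,
where reduced means |b| <= a <= c, with b >= 0 whenever |b| = a or a = c, and primitive means gcd(a, b, c) = 1.
Reduced forces 3a^2 <= |D| = 6132, so 1 <= a <= 45; b must have the parity of D, and c = (b^2 - D)/(4a) must be an integer >= a.
Enumerate a = 1..45, b in [-a, a]:
  a=1: (1, 0, 1533)  [1]
  a=2: (2, 2, 767)  [1]
  a=3: (3, 0, 511)  [1]
  a=4..5: none
  a=6: (6, 6, 257)  [1]
  a=7: (7, 0, 219)  [1]
  a=8..12: none
  a=13: (13, -2, 118), (13, 2, 118)  [2]
  a=14: (14, 14, 113)  [1]
  a=15..18: none
  a=19: (19, -10, 82), (19, 10, 82)  [2]
  a=20: none
  a=21: (21, 0, 73)  [1]
  a=22: none
  a=23: (23, -20, 71), (23, 20, 71)  [2]
  a=24..25: none
  a=26: (26, -2, 59), (26, 2, 59)  [2]
  a=27..28: none
  a=29: (29, -4, 53), (29, 4, 53)  [2]
  a=30..36: none
  a=37: (37, -26, 46), (37, 26, 46)  [2]
  a=38: (38, -10, 41), (38, 10, 41)  [2]
  a=39: (39, -24, 43), (39, 24, 43)  [2]
  a=40..41: none
  a=42: (42, 42, 47)  [1]
  a=43..45: none
Total reduced forms: 1 + 1 + 1 + 1 + 1 + 2 + 1 + 2 + 1 + 2 + 2 + 2 + 2 + 2 + 2 + 1 = 24
h = 24

24


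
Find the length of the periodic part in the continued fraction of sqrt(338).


Run the CF algorithm for sqrt(338).
a_0 = floor(sqrt(338)) = 18; set m_0=0, q_0=1.
Recurrence: m' = q*a - m,  q' = (d - m'^2)/q,  a' = floor((a_0 + m')/q').
  step 1: m=18, q=14, a=2
  step 2: m=10, q=17, a=1
  step 3: m=7, q=17, a=1
  step 4: m=10, q=14, a=2
  step 5: m=18, q=1, a=36
a_5 = 2*a_0 = 36, so the period closes here.
sqrt(338) = [18; 2, 1, 1, 2, 36]
Period length = 5

5


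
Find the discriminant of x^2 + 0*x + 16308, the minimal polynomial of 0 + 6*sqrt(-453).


The element 0 + 6*sqrt(-453) has minimal polynomial:
x^2 + 0*x + 16308
Discriminant = (0)^2 - 4*(16308)
= 0 - 65232
= -65232

-65232


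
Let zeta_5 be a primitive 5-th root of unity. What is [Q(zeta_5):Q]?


The degree equals Euler's totient phi(5).
5 = 5
phi(5) = 4

4


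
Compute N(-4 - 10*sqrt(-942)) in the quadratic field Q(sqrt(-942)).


N(a + b*sqrt(d)) = a^2 - d*b^2
= (-4)^2 - (-942)*(-10)^2
= 16 + 94200
= 94216

94216


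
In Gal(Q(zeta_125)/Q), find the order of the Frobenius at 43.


The Frobenius at p in Gal(Q(zeta_n)/Q) = (Z/nZ)* is the class of p, so its order is ord_125(43), the smallest k >= 1 with 43^k = 1 mod 125.
n = 125 = 5^3, phi(125) = 100; the order divides phi(n).
Divisors of 100: 1, 2, 4, 5, 10, 20, 25, 50, 100
Repeated squaring mod 125: 43^1 = 43, 43^2 = 99, 43^4 = 51, 43^8 = 101, 43^16 = 76, 43^32 = 26, 43^64 = 51
Test divisors in increasing order:
  k=1: 43^1 = 43 mod 125
  k=2: 43^2 = 99 mod 125
  k=4: 43^4 = 51 mod 125
  k=5: 43^5 = 51 * 43 = 68 mod 125
  k=10: 43^10 = 101 * 99 = 124 mod 125
  k=20: 43^20 = 76 * 51 = 1 mod 125  <- first divisor giving 1
Order = 20

20


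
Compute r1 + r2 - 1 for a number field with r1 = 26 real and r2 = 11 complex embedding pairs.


By Dirichlet's unit theorem:
rank = r1 + r2 - 1
= 26 + 11 - 1
= 36

36


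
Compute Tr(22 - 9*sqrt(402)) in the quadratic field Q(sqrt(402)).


Tr(a + b*sqrt(d)) = (a + b*sqrt(d)) + (a - b*sqrt(d)) = 2a
= 2 * (22)
= 44

44


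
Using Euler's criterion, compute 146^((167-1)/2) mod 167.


p = 167 is prime and the exponent is (p-1)/2 = 83, so by Euler's criterion 146^83 = (146/167) = +1 or -1 mod 167.
Compute by square-and-multiply:
  83 = 64 + 16 + 2 + 1 (binary 1010011)
  Repeated squaring mod 167: 146^1 = 146, 146^2 = 107, 146^4 = 93, 146^8 = 132, 146^16 = 56, 146^32 = 130, 146^64 = 33
  146^83 = 146^64 * 146^16 * 146^2 * 146^1 = 33 * 56 * 107 * 146 mod 167
    33 * 56 = 1848 = 11 mod 167
    11 * 107 = 1177 = 8 mod 167
    8 * 146 = 1168 = 166 mod 167
  146^83 = 166 mod 167
Result 166 = p - 1 = -1 mod 167: 146 is a quadratic non-residue mod 167. As a residue in [0, p-1] the value is 166.
146^83 mod 167 = 166

166


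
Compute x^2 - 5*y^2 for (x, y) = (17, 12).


x^2 - d*y^2
= 17^2 - 5*12^2
= 289 - 720
= -431

-431


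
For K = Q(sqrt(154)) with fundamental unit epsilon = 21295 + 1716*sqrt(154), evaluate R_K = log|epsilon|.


epsilon = 21295 + 1716*sqrt(154)
= 42590.0000
R = ln(42590.0000)
= 10.6594

10.6594


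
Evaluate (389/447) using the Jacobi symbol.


Compute (389/447) via quadratic reciprocity:
  reciprocity: (389/447) -> +(447/389)
  reduce: (58/389)
  pull out 2: (2/389) = -1  (since 389 mod 8 = 5)
  reciprocity: (29/389) -> +(389/29)
  reduce: (12/29)
  pull out 2: (2/29) = -1  (since 29 mod 8 = 5)
  pull out 2: (2/29) = -1  (since 29 mod 8 = 5)
  reciprocity: (3/29) -> +(29/3)
  reduce: (2/3)
  pull out 2: (2/3) = -1  (since 3 mod 8 = 3)
  (1/3) = 1
Product of signs = 1

1


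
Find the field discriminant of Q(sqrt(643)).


For K = Q(sqrt(d)) with d squarefree: disc(K) = d if d = 1 mod 4, and disc(K) = 4d if d = 2 or 3 mod 4.
Here d = 643, and d mod 4 = 3.
d = 3 mod 4, not 1 (O_K = Z[sqrt(d)]), so disc(K) = 4d = 4 * (643) = 2572

2572


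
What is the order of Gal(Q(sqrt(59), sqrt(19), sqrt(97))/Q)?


The 3 square roots of distinct primes are multiplicatively independent over Q,
so [K:Q] = 2^3 and Gal(K/Q) is isomorphic to (Z/2Z)^3.
|Gal| = 2^3 = 8

8


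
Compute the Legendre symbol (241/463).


p = 463 is prime, so compute (241/463) with the reciprocity algorithm (Jacobi-symbol steps: pull out 2s via (2/n), flip via reciprocity, reduce):
  reciprocity: (241/463) -> +(463/241)
  reduce: (222/241)
  pull out 2: (2/241) = +1  (since 241 mod 8 = 1)
  reciprocity: (111/241) -> +(241/111)
  reduce: (19/111)
  reciprocity: (19/111) -> -(111/19)
  reduce: (16/19)
  pull out 2: (2/19) = -1  (since 19 mod 8 = 3)
  pull out 2: (2/19) = -1  (since 19 mod 8 = 3)
  pull out 2: (2/19) = -1  (since 19 mod 8 = 3)
  pull out 2: (2/19) = -1  (since 19 mod 8 = 3)
  (1/19) = 1
Product of signs = -1
(241/463) = -1

-1


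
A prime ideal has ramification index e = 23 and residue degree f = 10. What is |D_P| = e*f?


|D_P| = e * f
= 23 * 10
= 230

230


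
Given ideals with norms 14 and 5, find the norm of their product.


N(IJ) = N(I) * N(J)
= 14 * 5
= 70

70


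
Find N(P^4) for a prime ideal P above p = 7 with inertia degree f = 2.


N(P^a) = p^(a*f)
= 7^(4*2)
= 7^8
= 5764801

5764801


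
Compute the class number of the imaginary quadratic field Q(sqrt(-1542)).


K = Q(sqrt(-1542)). d mod 4 = 2, so D = disc(K) = 4d = -6168
h(K) equals the number of primitive reduced positive-definite forms (a, b, c) = a*x^2 + b*x*y + c*y^2 with b^2 - 4ac = D,
where reduced means |b| <= a <= c, with b >= 0 whenever |b| = a or a = c, and primitive means gcd(a, b, c) = 1.
Reduced forces 3a^2 <= |D| = 6168, so 1 <= a <= 45; b must have the parity of D, and c = (b^2 - D)/(4a) must be an integer >= a.
Enumerate a = 1..45, b in [-a, a]:
  a=1: (1, 0, 1542)  [1]
  a=2: (2, 0, 771)  [1]
  a=3: (3, 0, 514)  [1]
  a=4..5: none
  a=6: (6, 0, 257)  [1]
  a=7..10: none
  a=11: (11, -6, 141), (11, 6, 141)  [2]
  a=12..18: none
  a=19: (19, -8, 82), (19, 8, 82)  [2]
  a=20..21: none
  a=22: (22, -16, 73), (22, 16, 73)  [2]
  a=23..28: none
  a=29: (29, -26, 59), (29, 26, 59)  [2]
  a=30: none
  a=31: (31, -30, 57), (31, 30, 57)  [2]
  a=32: none
  a=33: (33, -6, 47), (33, 6, 47)  [2]
  a=34..36: none
  a=37: (37, -14, 43), (37, 14, 43)  [2]
  a=38: (38, -8, 41), (38, 8, 41)  [2]
  a=39..45: none
Total reduced forms: 1 + 1 + 1 + 1 + 2 + 2 + 2 + 2 + 2 + 2 + 2 + 2 = 20
h = 20

20


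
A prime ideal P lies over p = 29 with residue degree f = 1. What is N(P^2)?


N(P^a) = p^(a*f)
= 29^(2*1)
= 29^2
= 841

841


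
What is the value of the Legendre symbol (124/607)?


p = 607 is prime, so compute (124/607) with the reciprocity algorithm (Jacobi-symbol steps: pull out 2s via (2/n), flip via reciprocity, reduce):
  pull out 2: (2/607) = +1  (since 607 mod 8 = 7)
  pull out 2: (2/607) = +1  (since 607 mod 8 = 7)
  reciprocity: (31/607) -> -(607/31)
  reduce: (18/31)
  pull out 2: (2/31) = +1  (since 31 mod 8 = 7)
  reciprocity: (9/31) -> +(31/9)
  reduce: (4/9)
  pull out 2: (2/9) = +1  (since 9 mod 8 = 1)
  pull out 2: (2/9) = +1  (since 9 mod 8 = 1)
  (1/9) = 1
Product of signs = -1
(124/607) = -1

-1


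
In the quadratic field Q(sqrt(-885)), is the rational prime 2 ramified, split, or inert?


K = Q(sqrt(-885)). Since d mod 4 = 3, disc(K) = -3540.
Check p | disc: -3540 mod 2 = 0.
p divides disc, so p ramifies: (p) = P^2 with e=2, f=1, g=1.
Therefore p is ramified.

ramified


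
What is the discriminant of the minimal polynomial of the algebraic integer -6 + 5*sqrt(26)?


The element -6 + 5*sqrt(26) has minimal polynomial:
x^2 + 12*x - 614
Discriminant = (12)^2 - 4*(-614)
= 144 + 2456
= 2600

2600


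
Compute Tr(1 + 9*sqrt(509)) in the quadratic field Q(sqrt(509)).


Tr(a + b*sqrt(d)) = (a + b*sqrt(d)) + (a - b*sqrt(d)) = 2a
= 2 * (1)
= 2

2


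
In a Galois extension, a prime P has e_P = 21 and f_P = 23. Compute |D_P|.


|D_P| = e * f
= 21 * 23
= 483

483


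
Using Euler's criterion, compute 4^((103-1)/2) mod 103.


p = 103 is prime and the exponent is (p-1)/2 = 51, so by Euler's criterion 4^51 = (4/103) = +1 or -1 mod 103.
Compute by square-and-multiply:
  51 = 32 + 16 + 2 + 1 (binary 110011)
  Repeated squaring mod 103: 4^1 = 4, 4^2 = 16, 4^4 = 50, 4^8 = 28, 4^16 = 63, 4^32 = 55
  4^51 = 4^32 * 4^16 * 4^2 * 4^1 = 55 * 63 * 16 * 4 mod 103
    55 * 63 = 3465 = 66 mod 103
    66 * 16 = 1056 = 26 mod 103
    26 * 4 = 104 = 1 mod 103
  4^51 = 1 mod 103
Result 1: 4 is a quadratic residue mod 103.
4^51 mod 103 = 1

1


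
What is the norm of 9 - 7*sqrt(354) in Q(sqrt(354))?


N(a + b*sqrt(d)) = a^2 - d*b^2
= (9)^2 - (354)*(-7)^2
= 81 - 17346
= -17265

-17265


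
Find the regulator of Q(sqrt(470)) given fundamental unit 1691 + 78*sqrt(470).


epsilon = 1691 + 78*sqrt(470)
= 3381.9997
R = ln(3381.9997)
= 8.1262

8.1262


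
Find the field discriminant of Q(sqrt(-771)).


For K = Q(sqrt(d)) with d squarefree: disc(K) = d if d = 1 mod 4, and disc(K) = 4d if d = 2 or 3 mod 4.
Here d = -771, and d mod 4 = 1.
d = 1 mod 4 (O_K = Z[(1+sqrt(d))/2]), so disc(K) = d = -771

-771


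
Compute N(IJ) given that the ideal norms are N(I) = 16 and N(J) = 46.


N(IJ) = N(I) * N(J)
= 16 * 46
= 736

736


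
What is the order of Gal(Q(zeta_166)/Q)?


|Gal(Q(zeta_166)/Q)| = phi(166)
= 82

82


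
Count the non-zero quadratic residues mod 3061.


For prime p, the number of non-zero quadratic residues is (p-1)/2.
= (3061-1)/2
= 1530

1530


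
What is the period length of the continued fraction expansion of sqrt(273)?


Run the CF algorithm for sqrt(273).
a_0 = floor(sqrt(273)) = 16; set m_0=0, q_0=1.
Recurrence: m' = q*a - m,  q' = (d - m'^2)/q,  a' = floor((a_0 + m')/q').
  step 1: m=16, q=17, a=1
  step 2: m=1, q=16, a=1
  step 3: m=15, q=3, a=10
  step 4: m=15, q=16, a=1
  step 5: m=1, q=17, a=1
  step 6: m=16, q=1, a=32
a_6 = 2*a_0 = 32, so the period closes here.
sqrt(273) = [16; 1, 1, 10, 1, 1, 32]
Period length = 6

6


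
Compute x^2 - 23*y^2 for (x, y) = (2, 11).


x^2 - d*y^2
= 2^2 - 23*11^2
= 4 - 2783
= -2779

-2779


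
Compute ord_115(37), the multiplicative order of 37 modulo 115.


We want ord_115(37), the smallest k >= 1 with 37^k = 1 mod 115.
n = 115 = 5 * 23, phi(115) = 88; the order divides phi(n).
Divisors of 88: 1, 2, 4, 8, 11, 22, 44, 88
Repeated squaring mod 115: 37^1 = 37, 37^2 = 104, 37^4 = 6, 37^8 = 36, 37^16 = 31, 37^32 = 41, 37^64 = 71
Test divisors in increasing order:
  k=1: 37^1 = 37 mod 115
  k=2: 37^2 = 104 mod 115
  k=4: 37^4 = 6 mod 115
  k=8: 37^8 = 36 mod 115
  k=11: 37^11 = 36 * 104 * 37 = 68 mod 115
  k=22: 37^22 = 31 * 6 * 104 = 24 mod 115
  k=44: 37^44 = 41 * 36 * 6 = 1 mod 115  <- first divisor giving 1
Order = 44

44


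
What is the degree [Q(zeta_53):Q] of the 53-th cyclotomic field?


The degree equals Euler's totient phi(53).
53 = 53
phi(53) = 52

52


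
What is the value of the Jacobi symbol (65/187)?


Compute (65/187) via quadratic reciprocity:
  reciprocity: (65/187) -> +(187/65)
  reduce: (57/65)
  reciprocity: (57/65) -> +(65/57)
  reduce: (8/57)
  pull out 2: (2/57) = +1  (since 57 mod 8 = 1)
  pull out 2: (2/57) = +1  (since 57 mod 8 = 1)
  pull out 2: (2/57) = +1  (since 57 mod 8 = 1)
  (1/57) = 1
Product of signs = 1

1


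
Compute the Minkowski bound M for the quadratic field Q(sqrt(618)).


d = 618, d mod 4 = 2, so disc(K) = 4d = 2472; |disc(K)| = 2472
Real quadratic field, so n = 2, s = r2 = 0, r1 = 2
M = (n!/n^n) * (4/pi)^s * sqrt(|disc(K)|) = (2!/2^2) * (4/pi)^0 * sqrt(2472)
= 0.5 * 1.000000 * 49.719212
= 24.8596

24.8596


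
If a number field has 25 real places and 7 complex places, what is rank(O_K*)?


By Dirichlet's unit theorem:
rank = r1 + r2 - 1
= 25 + 7 - 1
= 31

31


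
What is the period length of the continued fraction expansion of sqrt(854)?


Run the CF algorithm for sqrt(854).
a_0 = floor(sqrt(854)) = 29; set m_0=0, q_0=1.
Recurrence: m' = q*a - m,  q' = (d - m'^2)/q,  a' = floor((a_0 + m')/q').
  step 1: m=29, q=13, a=4
  step 2: m=23, q=25, a=2
  step 3: m=27, q=5, a=11
  step 4: m=28, q=14, a=4
  step 5: m=28, q=5, a=11
  step 6: m=27, q=25, a=2
  step 7: m=23, q=13, a=4
  step 8: m=29, q=1, a=58
a_8 = 2*a_0 = 58, so the period closes here.
sqrt(854) = [29; 4, 2, 11, 4, 11, 2, 4, 58]
Period length = 8

8


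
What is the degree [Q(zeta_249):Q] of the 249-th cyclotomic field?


The degree equals Euler's totient phi(249).
249 = 3 * 83
phi(249) = 164

164


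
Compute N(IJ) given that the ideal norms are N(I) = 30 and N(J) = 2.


N(IJ) = N(I) * N(J)
= 30 * 2
= 60

60


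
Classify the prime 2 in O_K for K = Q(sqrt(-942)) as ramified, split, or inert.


K = Q(sqrt(-942)). Since d mod 4 = 2, disc(K) = -3768.
Check p | disc: -3768 mod 2 = 0.
p divides disc, so p ramifies: (p) = P^2 with e=2, f=1, g=1.
Therefore p is ramified.

ramified


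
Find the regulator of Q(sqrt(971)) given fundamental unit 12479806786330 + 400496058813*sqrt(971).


epsilon = 12479806786330 + 400496058813*sqrt(971)
= 2.4960e+13
R = ln(2.4960e+13)
= 30.8483

30.8483


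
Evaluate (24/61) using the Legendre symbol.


p = 61 is prime, so compute (24/61) with the reciprocity algorithm (Jacobi-symbol steps: pull out 2s via (2/n), flip via reciprocity, reduce):
  pull out 2: (2/61) = -1  (since 61 mod 8 = 5)
  pull out 2: (2/61) = -1  (since 61 mod 8 = 5)
  pull out 2: (2/61) = -1  (since 61 mod 8 = 5)
  reciprocity: (3/61) -> +(61/3)
  reduce: (1/3)
  (1/3) = 1
Product of signs = -1
(24/61) = -1

-1


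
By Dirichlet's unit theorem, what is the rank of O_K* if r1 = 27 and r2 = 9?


By Dirichlet's unit theorem:
rank = r1 + r2 - 1
= 27 + 9 - 1
= 35

35


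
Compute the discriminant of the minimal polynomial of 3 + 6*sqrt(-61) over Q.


The element 3 + 6*sqrt(-61) has minimal polynomial:
x^2 - 6*x + 2205
Discriminant = (-6)^2 - 4*(2205)
= 36 - 8820
= -8784

-8784


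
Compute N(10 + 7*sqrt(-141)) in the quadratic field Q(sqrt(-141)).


N(a + b*sqrt(d)) = a^2 - d*b^2
= (10)^2 - (-141)*(7)^2
= 100 + 6909
= 7009

7009


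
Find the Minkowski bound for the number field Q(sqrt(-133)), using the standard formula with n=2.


d = -133, d mod 4 = 3, so disc(K) = 4d = -532; |disc(K)| = 532
Imaginary quadratic field, so n = 2, s = r2 = 1, r1 = 0
M = (n!/n^n) * (4/pi)^s * sqrt(|disc(K)|) = (2!/2^2) * (4/pi)^1 * sqrt(532)
= 0.5 * 1.273240 * 23.065125
= 14.6837

14.6837


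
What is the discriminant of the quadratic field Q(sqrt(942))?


For K = Q(sqrt(d)) with d squarefree: disc(K) = d if d = 1 mod 4, and disc(K) = 4d if d = 2 or 3 mod 4.
Here d = 942, and d mod 4 = 2.
d = 2 mod 4, not 1 (O_K = Z[sqrt(d)]), so disc(K) = 4d = 4 * (942) = 3768

3768


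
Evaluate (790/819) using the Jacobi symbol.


Compute (790/819) via quadratic reciprocity:
  pull out 2: (2/819) = -1  (since 819 mod 8 = 3)
  reciprocity: (395/819) -> -(819/395)
  reduce: (29/395)
  reciprocity: (29/395) -> +(395/29)
  reduce: (18/29)
  pull out 2: (2/29) = -1  (since 29 mod 8 = 5)
  reciprocity: (9/29) -> +(29/9)
  reduce: (2/9)
  pull out 2: (2/9) = +1  (since 9 mod 8 = 1)
  (1/9) = 1
Product of signs = -1

-1


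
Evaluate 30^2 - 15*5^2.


x^2 - d*y^2
= 30^2 - 15*5^2
= 900 - 375
= 525

525


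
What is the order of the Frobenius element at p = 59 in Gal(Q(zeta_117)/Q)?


The Frobenius at p in Gal(Q(zeta_n)/Q) = (Z/nZ)* is the class of p, so its order is ord_117(59), the smallest k >= 1 with 59^k = 1 mod 117.
n = 117 = 3^2 * 13, phi(117) = 72; the order divides phi(n).
Divisors of 72: 1, 2, 3, 4, 6, 8, 9, 12, 18, 24, 36, 72
Repeated squaring mod 117: 59^1 = 59, 59^2 = 88, 59^4 = 22, 59^8 = 16, 59^16 = 22, 59^32 = 16, 59^64 = 22
Test divisors in increasing order:
  k=1: 59^1 = 59 mod 117
  k=2: 59^2 = 88 mod 117
  k=3: 59^3 = 88 * 59 = 44 mod 117
  k=4: 59^4 = 22 mod 117
  k=6: 59^6 = 22 * 88 = 64 mod 117
  k=8: 59^8 = 16 mod 117
  k=9: 59^9 = 16 * 59 = 8 mod 117
  k=12: 59^12 = 16 * 22 = 1 mod 117  <- first divisor giving 1
Order = 12

12


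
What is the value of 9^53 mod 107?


p = 107 is prime and the exponent is (p-1)/2 = 53, so by Euler's criterion 9^53 = (9/107) = +1 or -1 mod 107.
Compute by square-and-multiply:
  53 = 32 + 16 + 4 + 1 (binary 110101)
  Repeated squaring mod 107: 9^1 = 9, 9^2 = 81, 9^4 = 34, 9^8 = 86, 9^16 = 13, 9^32 = 62
  9^53 = 9^32 * 9^16 * 9^4 * 9^1 = 62 * 13 * 34 * 9 mod 107
    62 * 13 = 806 = 57 mod 107
    57 * 34 = 1938 = 12 mod 107
    12 * 9 = 108 = 1 mod 107
  9^53 = 1 mod 107
Result 1: 9 is a quadratic residue mod 107.
9^53 mod 107 = 1

1


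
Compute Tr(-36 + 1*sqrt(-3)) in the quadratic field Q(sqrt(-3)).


Tr(a + b*sqrt(d)) = (a + b*sqrt(d)) + (a - b*sqrt(d)) = 2a
= 2 * (-36)
= -72

-72


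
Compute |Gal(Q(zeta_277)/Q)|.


|Gal(Q(zeta_277)/Q)| = phi(277)
= 276

276


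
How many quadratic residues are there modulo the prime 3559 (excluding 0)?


For prime p, the number of non-zero quadratic residues is (p-1)/2.
= (3559-1)/2
= 1779

1779


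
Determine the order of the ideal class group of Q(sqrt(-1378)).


K = Q(sqrt(-1378)). d mod 4 = 2, so D = disc(K) = 4d = -5512
h(K) equals the number of primitive reduced positive-definite forms (a, b, c) = a*x^2 + b*x*y + c*y^2 with b^2 - 4ac = D,
where reduced means |b| <= a <= c, with b >= 0 whenever |b| = a or a = c, and primitive means gcd(a, b, c) = 1.
Reduced forces 3a^2 <= |D| = 5512, so 1 <= a <= 42; b must have the parity of D, and c = (b^2 - D)/(4a) must be an integer >= a.
Enumerate a = 1..42, b in [-a, a]:
  a=1: (1, 0, 1378)  [1]
  a=2: (2, 0, 689)  [1]
  a=3..6: none
  a=7: (7, -2, 197), (7, 2, 197)  [2]
  a=8..12: none
  a=13: (13, 0, 106)  [1]
  a=14: (14, -12, 101), (14, 12, 101)  [2]
  a=15..16: none
  a=17: (17, -8, 82), (17, 8, 82)  [2]
  a=18: none
  a=19: (19, -6, 73), (19, 6, 73)  [2]
  a=20..22: none
  a=23: (23, -10, 61), (23, 10, 61)  [2]
  a=24..25: none
  a=26: (26, 0, 53)  [1]
  a=27..33: none
  a=34: (34, -8, 41), (34, 8, 41)  [2]
  a=35..36: none
  a=37: (37, -36, 46), (37, 36, 46)  [2]
  a=38: (38, -32, 43), (38, 32, 43)  [2]
  a=39..42: none
Total reduced forms: 1 + 1 + 2 + 1 + 2 + 2 + 2 + 2 + 1 + 2 + 2 + 2 = 20
h = 20

20
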